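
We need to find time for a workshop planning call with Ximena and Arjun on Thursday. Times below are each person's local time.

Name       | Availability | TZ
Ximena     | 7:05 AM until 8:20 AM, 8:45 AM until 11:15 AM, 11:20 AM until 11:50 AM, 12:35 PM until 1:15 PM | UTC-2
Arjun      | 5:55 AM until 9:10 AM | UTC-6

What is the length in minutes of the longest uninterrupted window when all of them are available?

80

Ximena in UTC: 09:05-10:20, 10:45-13:15, 13:20-13:50, 14:35-15:15 (add 2h to convert from UTC-2).
Arjun in UTC: 11:55-15:10 (add 6h to convert from UTC-6).
Ximena ∩ Arjun: 11:55-13:15, 13:20-13:50, 14:35-15:10.
Those are the intersection windows.
The longest is 11:55-13:15 at 80 minutes.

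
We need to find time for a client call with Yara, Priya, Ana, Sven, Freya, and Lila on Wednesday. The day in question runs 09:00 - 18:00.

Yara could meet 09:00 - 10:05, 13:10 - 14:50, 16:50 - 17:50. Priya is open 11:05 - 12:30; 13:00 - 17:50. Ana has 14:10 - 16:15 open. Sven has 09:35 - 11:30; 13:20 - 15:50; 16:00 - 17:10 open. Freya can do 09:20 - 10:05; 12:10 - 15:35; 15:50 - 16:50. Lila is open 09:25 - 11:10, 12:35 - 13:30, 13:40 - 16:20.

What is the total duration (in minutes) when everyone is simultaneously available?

Yara ∩ Priya: 13:10-14:50, 16:50-17:50.
Yara ∩ Priya ∩ Ana: 14:10-14:50.
Yara ∩ Priya ∩ Ana ∩ Sven: 14:10-14:50.
Yara ∩ Priya ∩ Ana ∩ Sven ∩ Freya: 14:10-14:50.
Yara ∩ Priya ∩ Ana ∩ Sven ∩ Freya ∩ Lila: 14:10-14:50.
That's a single block of 40 minutes.

40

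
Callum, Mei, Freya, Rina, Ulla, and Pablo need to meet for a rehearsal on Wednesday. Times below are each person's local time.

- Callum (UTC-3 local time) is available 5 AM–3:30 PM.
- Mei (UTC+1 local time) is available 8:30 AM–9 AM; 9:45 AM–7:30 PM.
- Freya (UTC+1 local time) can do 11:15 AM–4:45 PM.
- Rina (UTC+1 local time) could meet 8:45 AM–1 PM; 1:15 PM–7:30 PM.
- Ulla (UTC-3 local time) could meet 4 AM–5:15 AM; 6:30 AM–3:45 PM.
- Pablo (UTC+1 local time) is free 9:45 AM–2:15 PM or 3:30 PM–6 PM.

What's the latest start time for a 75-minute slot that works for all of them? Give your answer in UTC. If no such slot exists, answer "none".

14:30

Callum in UTC: 08:00-18:30 (add 3h to convert from UTC-3).
Mei in UTC: 07:30-08:00, 08:45-18:30 (subtract 1h to convert from UTC+1).
Freya in UTC: 10:15-15:45 (subtract 1h to convert from UTC+1).
Rina in UTC: 07:45-12:00, 12:15-18:30 (subtract 1h to convert from UTC+1).
Ulla in UTC: 07:00-08:15, 09:30-18:45 (add 3h to convert from UTC-3).
Pablo in UTC: 08:45-13:15, 14:30-17:00 (subtract 1h to convert from UTC+1).
Callum ∩ Mei: 08:45-18:30.
Callum ∩ Mei ∩ Freya: 10:15-15:45.
Callum ∩ Mei ∩ Freya ∩ Rina: 10:15-12:00, 12:15-15:45.
Callum ∩ Mei ∩ Freya ∩ Rina ∩ Ulla: 10:15-12:00, 12:15-15:45.
Callum ∩ Mei ∩ Freya ∩ Rina ∩ Ulla ∩ Pablo: 10:15-12:00, 12:15-13:15, 14:30-15:45.
The last common window of at least 75 minutes is 14:30-15:45; a 75-minute meeting can start as late as 14:30 and still end by 15:45.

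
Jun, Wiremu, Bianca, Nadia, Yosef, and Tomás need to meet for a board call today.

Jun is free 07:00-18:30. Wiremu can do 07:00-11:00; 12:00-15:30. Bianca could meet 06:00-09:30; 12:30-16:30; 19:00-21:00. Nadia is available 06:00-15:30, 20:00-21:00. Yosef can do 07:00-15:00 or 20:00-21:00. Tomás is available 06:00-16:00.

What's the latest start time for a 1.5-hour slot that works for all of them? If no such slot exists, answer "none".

Jun ∩ Wiremu: 07:00-11:00, 12:00-15:30.
Jun ∩ Wiremu ∩ Bianca: 07:00-09:30, 12:30-15:30.
Jun ∩ Wiremu ∩ Bianca ∩ Nadia: 07:00-09:30, 12:30-15:30.
Jun ∩ Wiremu ∩ Bianca ∩ Nadia ∩ Yosef: 07:00-09:30, 12:30-15:00.
Jun ∩ Wiremu ∩ Bianca ∩ Nadia ∩ Yosef ∩ Tomás: 07:00-09:30, 12:30-15:00.
The last common window of at least 90 minutes is 12:30-15:00; a 90-minute meeting can start as late as 13:30 and still end by 15:00.

13:30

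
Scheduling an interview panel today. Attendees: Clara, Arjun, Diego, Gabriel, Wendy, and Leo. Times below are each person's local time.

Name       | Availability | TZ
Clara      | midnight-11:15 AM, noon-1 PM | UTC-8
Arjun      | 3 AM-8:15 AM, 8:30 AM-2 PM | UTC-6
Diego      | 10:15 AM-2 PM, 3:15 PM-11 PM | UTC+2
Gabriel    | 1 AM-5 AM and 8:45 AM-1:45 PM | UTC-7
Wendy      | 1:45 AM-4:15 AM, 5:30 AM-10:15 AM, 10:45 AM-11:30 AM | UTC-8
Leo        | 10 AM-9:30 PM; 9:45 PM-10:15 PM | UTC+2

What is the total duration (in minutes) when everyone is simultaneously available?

Clara in UTC: 08:00-19:15, 20:00-21:00 (add 8h to convert from UTC-8).
Arjun in UTC: 09:00-14:15, 14:30-20:00 (add 6h to convert from UTC-6).
Diego in UTC: 08:15-12:00, 13:15-21:00 (subtract 2h to convert from UTC+2).
Gabriel in UTC: 08:00-12:00, 15:45-20:45 (add 7h to convert from UTC-7).
Wendy in UTC: 09:45-12:15, 13:30-18:15, 18:45-19:30 (add 8h to convert from UTC-8).
Leo in UTC: 08:00-19:30, 19:45-20:15 (subtract 2h to convert from UTC+2).
Clara ∩ Arjun: 09:00-14:15, 14:30-19:15.
Clara ∩ Arjun ∩ Diego: 09:00-12:00, 13:15-14:15, 14:30-19:15.
Clara ∩ Arjun ∩ Diego ∩ Gabriel: 09:00-12:00, 15:45-19:15.
Clara ∩ Arjun ∩ Diego ∩ Gabriel ∩ Wendy: 09:45-12:00, 15:45-18:15, 18:45-19:15.
Clara ∩ Arjun ∩ Diego ∩ Gabriel ∩ Wendy ∩ Leo: 09:45-12:00, 15:45-18:15, 18:45-19:15.
Those are the intersection windows.
Summing the common windows: 135 + 150 + 30 = 315 minutes.

315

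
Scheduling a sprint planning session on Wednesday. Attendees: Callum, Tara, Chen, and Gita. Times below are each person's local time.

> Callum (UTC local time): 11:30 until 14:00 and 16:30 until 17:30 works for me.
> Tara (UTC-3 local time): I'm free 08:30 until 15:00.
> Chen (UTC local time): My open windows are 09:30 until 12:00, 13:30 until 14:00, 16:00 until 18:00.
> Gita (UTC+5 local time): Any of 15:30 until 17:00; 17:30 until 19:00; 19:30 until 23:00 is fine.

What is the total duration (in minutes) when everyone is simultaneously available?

120

Callum in UTC: 11:30-14:00, 16:30-17:30.
Tara in UTC: 11:30-18:00 (add 3h to convert from UTC-3).
Chen in UTC: 09:30-12:00, 13:30-14:00, 16:00-18:00.
Gita in UTC: 10:30-12:00, 12:30-14:00, 14:30-18:00 (subtract 5h to convert from UTC+5).
Callum ∩ Tara: 11:30-14:00, 16:30-17:30.
Callum ∩ Tara ∩ Chen: 11:30-12:00, 13:30-14:00, 16:30-17:30.
Callum ∩ Tara ∩ Chen ∩ Gita: 11:30-12:00, 13:30-14:00, 16:30-17:30.
Those are the intersection windows.
Summing the common windows: 30 + 30 + 60 = 120 minutes.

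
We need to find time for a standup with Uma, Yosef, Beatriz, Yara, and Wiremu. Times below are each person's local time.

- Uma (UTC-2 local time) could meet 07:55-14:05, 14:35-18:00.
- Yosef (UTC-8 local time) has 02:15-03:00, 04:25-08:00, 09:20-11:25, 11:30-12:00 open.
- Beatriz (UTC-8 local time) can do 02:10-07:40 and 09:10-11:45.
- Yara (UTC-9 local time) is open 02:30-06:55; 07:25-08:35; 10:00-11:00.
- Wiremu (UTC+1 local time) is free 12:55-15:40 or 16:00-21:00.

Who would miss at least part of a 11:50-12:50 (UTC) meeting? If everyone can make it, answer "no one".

Uma in UTC: 09:55-16:05, 16:35-20:00 (add 2h to convert from UTC-2).
Yosef in UTC: 10:15-11:00, 12:25-16:00, 17:20-19:25, 19:30-20:00 (add 8h to convert from UTC-8).
Beatriz in UTC: 10:10-15:40, 17:10-19:45 (add 8h to convert from UTC-8).
Yara in UTC: 11:30-15:55, 16:25-17:35, 19:00-20:00 (add 9h to convert from UTC-9).
Wiremu in UTC: 11:55-14:40, 15:00-20:00 (subtract 1h to convert from UTC+1).
Uma: free for 11:50-12:50. Yosef: not fully free for 11:50-12:50. Beatriz: free for 11:50-12:50. Yara: free for 11:50-12:50. Wiremu: not fully free for 11:50-12:50.

Wiremu, Yosef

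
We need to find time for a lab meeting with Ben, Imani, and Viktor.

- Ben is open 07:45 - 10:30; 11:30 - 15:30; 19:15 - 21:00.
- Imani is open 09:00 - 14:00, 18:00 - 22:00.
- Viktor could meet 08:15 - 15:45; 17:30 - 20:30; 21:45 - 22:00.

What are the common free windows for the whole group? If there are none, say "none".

09:00-10:30, 11:30-14:00, 19:15-20:30

Ben ∩ Imani: 09:00-10:30, 11:30-14:00, 19:15-21:00.
Ben ∩ Imani ∩ Viktor: 09:00-10:30, 11:30-14:00, 19:15-20:30.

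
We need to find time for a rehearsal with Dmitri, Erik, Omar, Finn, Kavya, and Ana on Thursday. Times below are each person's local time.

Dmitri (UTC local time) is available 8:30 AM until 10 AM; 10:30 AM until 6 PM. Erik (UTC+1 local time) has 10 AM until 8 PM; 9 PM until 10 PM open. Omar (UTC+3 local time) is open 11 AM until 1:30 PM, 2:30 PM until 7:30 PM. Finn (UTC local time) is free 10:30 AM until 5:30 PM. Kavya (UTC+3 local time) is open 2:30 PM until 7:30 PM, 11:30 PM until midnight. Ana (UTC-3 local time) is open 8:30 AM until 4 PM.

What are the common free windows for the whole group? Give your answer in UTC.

Dmitri in UTC: 08:30-10:00, 10:30-18:00.
Erik in UTC: 09:00-19:00, 20:00-21:00 (subtract 1h to convert from UTC+1).
Omar in UTC: 08:00-10:30, 11:30-16:30 (subtract 3h to convert from UTC+3).
Finn in UTC: 10:30-17:30.
Kavya in UTC: 11:30-16:30, 20:30-21:00 (subtract 3h to convert from UTC+3).
Ana in UTC: 11:30-19:00 (add 3h to convert from UTC-3).
Dmitri ∩ Erik: 09:00-10:00, 10:30-18:00.
Dmitri ∩ Erik ∩ Omar: 09:00-10:00, 11:30-16:30.
Dmitri ∩ Erik ∩ Omar ∩ Finn: 11:30-16:30.
Dmitri ∩ Erik ∩ Omar ∩ Finn ∩ Kavya: 11:30-16:30.
Dmitri ∩ Erik ∩ Omar ∩ Finn ∩ Kavya ∩ Ana: 11:30-16:30.

11:30-16:30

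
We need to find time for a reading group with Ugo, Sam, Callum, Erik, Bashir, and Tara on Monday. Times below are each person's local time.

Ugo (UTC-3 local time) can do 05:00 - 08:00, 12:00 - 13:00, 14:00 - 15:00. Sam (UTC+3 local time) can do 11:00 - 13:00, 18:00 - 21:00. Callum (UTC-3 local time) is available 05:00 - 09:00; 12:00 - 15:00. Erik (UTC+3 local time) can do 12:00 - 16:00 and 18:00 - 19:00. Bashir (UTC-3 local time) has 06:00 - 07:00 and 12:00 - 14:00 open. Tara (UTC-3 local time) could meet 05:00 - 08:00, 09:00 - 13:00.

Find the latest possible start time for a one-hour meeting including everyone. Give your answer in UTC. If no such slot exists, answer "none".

Ugo in UTC: 08:00-11:00, 15:00-16:00, 17:00-18:00 (add 3h to convert from UTC-3).
Sam in UTC: 08:00-10:00, 15:00-18:00 (subtract 3h to convert from UTC+3).
Callum in UTC: 08:00-12:00, 15:00-18:00 (add 3h to convert from UTC-3).
Erik in UTC: 09:00-13:00, 15:00-16:00 (subtract 3h to convert from UTC+3).
Bashir in UTC: 09:00-10:00, 15:00-17:00 (add 3h to convert from UTC-3).
Tara in UTC: 08:00-11:00, 12:00-16:00 (add 3h to convert from UTC-3).
Ugo ∩ Sam: 08:00-10:00, 15:00-16:00, 17:00-18:00.
Ugo ∩ Sam ∩ Callum: 08:00-10:00, 15:00-16:00, 17:00-18:00.
Ugo ∩ Sam ∩ Callum ∩ Erik: 09:00-10:00, 15:00-16:00.
Ugo ∩ Sam ∩ Callum ∩ Erik ∩ Bashir: 09:00-10:00, 15:00-16:00.
Ugo ∩ Sam ∩ Callum ∩ Erik ∩ Bashir ∩ Tara: 09:00-10:00, 15:00-16:00.
The last common window of at least 60 minutes is 15:00-16:00; a 60-minute meeting can start as late as 15:00 and still end by 16:00.

15:00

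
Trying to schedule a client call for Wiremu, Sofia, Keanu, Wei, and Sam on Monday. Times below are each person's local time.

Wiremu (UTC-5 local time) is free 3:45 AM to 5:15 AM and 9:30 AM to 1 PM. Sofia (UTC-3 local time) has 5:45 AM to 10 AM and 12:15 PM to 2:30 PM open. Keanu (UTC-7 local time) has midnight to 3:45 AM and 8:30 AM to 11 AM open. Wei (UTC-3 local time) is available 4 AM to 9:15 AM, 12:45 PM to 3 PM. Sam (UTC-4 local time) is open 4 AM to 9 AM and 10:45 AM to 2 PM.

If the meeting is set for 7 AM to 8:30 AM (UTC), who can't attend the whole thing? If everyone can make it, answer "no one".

Sam, Sofia, Wiremu

Wiremu in UTC: 08:45-10:15, 14:30-18:00 (add 5h to convert from UTC-5).
Sofia in UTC: 08:45-13:00, 15:15-17:30 (add 3h to convert from UTC-3).
Keanu in UTC: 07:00-10:45, 15:30-18:00 (add 7h to convert from UTC-7).
Wei in UTC: 07:00-12:15, 15:45-18:00 (add 3h to convert from UTC-3).
Sam in UTC: 08:00-13:00, 14:45-18:00 (add 4h to convert from UTC-4).
Wiremu: not fully free for 07:00-08:30. Sofia: not fully free for 07:00-08:30. Keanu: free for 07:00-08:30. Wei: free for 07:00-08:30. Sam: not fully free for 07:00-08:30.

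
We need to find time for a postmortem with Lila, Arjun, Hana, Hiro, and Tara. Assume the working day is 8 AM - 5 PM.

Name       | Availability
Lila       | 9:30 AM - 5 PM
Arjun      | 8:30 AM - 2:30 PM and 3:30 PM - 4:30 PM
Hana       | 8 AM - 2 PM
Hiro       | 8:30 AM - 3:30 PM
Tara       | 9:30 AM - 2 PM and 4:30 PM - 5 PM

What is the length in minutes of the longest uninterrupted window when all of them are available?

Lila ∩ Arjun: 09:30-14:30, 15:30-16:30.
Lila ∩ Arjun ∩ Hana: 09:30-14:00.
Lila ∩ Arjun ∩ Hana ∩ Hiro: 09:30-14:00.
Lila ∩ Arjun ∩ Hana ∩ Hiro ∩ Tara: 09:30-14:00.
The longest is 09:30-14:00 at 270 minutes.

270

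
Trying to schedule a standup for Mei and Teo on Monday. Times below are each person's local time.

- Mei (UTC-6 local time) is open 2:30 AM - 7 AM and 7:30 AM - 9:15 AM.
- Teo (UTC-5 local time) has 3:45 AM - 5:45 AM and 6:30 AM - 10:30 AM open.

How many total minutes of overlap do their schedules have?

Mei in UTC: 08:30-13:00, 13:30-15:15 (add 6h to convert from UTC-6).
Teo in UTC: 08:45-10:45, 11:30-15:30 (add 5h to convert from UTC-5).
Mei ∩ Teo: 08:45-10:45, 11:30-13:00, 13:30-15:15.
So the common availability across everyone is 08:45-10:45, 11:30-13:00, 13:30-15:15.
Summing the common windows: 120 + 90 + 105 = 315 minutes.

315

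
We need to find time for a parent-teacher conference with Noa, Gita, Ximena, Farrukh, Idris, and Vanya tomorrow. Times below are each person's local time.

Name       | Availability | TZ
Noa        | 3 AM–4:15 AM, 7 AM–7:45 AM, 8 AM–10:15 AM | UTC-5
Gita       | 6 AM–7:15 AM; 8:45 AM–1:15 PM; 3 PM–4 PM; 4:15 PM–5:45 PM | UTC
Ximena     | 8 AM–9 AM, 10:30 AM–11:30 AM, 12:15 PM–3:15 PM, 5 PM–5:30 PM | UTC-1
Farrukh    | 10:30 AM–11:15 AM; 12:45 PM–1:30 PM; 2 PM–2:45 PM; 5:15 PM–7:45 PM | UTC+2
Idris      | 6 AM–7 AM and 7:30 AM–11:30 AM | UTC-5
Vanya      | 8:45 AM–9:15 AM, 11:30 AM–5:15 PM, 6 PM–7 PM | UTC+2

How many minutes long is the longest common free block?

Noa in UTC: 08:00-09:15, 12:00-12:45, 13:00-15:15 (add 5h to convert from UTC-5).
Gita in UTC: 06:00-07:15, 08:45-13:15, 15:00-16:00, 16:15-17:45.
Ximena in UTC: 09:00-10:00, 11:30-12:30, 13:15-16:15, 18:00-18:30 (add 1h to convert from UTC-1).
Farrukh in UTC: 08:30-09:15, 10:45-11:30, 12:00-12:45, 15:15-17:45 (subtract 2h to convert from UTC+2).
Idris in UTC: 11:00-12:00, 12:30-16:30 (add 5h to convert from UTC-5).
Vanya in UTC: 06:45-07:15, 09:30-15:15, 16:00-17:00 (subtract 2h to convert from UTC+2).
Noa ∩ Gita: 08:45-09:15, 12:00-12:45, 13:00-13:15, 15:00-15:15.
Noa ∩ Gita ∩ Ximena: 09:00-09:15, 12:00-12:30, 15:00-15:15.
Noa ∩ Gita ∩ Ximena ∩ Farrukh: 09:00-09:15, 12:00-12:30.
Noa ∩ Gita ∩ Ximena ∩ Farrukh ∩ Idris: ∅.
Noa ∩ Gita ∩ Ximena ∩ Farrukh ∩ Idris ∩ Vanya: ∅.
There is no time when everyone is free.
No common window exists, so the longest block is 0 minutes.

0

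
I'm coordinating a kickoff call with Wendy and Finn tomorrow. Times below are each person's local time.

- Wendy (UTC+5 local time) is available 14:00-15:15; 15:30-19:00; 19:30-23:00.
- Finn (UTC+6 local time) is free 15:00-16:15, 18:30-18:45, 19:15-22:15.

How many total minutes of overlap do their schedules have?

240

Wendy in UTC: 09:00-10:15, 10:30-14:00, 14:30-18:00 (subtract 5h to convert from UTC+5).
Finn in UTC: 09:00-10:15, 12:30-12:45, 13:15-16:15 (subtract 6h to convert from UTC+6).
Wendy ∩ Finn: 09:00-10:15, 12:30-12:45, 13:15-14:00, 14:30-16:15.
So the common availability across everyone is 09:00-10:15, 12:30-12:45, 13:15-14:00, 14:30-16:15.
Summing the common windows: 75 + 15 + 45 + 105 = 240 minutes.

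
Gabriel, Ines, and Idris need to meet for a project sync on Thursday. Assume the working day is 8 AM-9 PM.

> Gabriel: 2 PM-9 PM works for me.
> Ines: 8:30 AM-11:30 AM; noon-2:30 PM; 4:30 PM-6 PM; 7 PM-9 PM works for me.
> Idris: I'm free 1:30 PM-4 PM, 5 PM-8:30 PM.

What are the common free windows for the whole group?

Gabriel ∩ Ines: 14:00-14:30, 16:30-18:00, 19:00-21:00.
Gabriel ∩ Ines ∩ Idris: 14:00-14:30, 17:00-18:00, 19:00-20:30.
So the common availability across everyone is 14:00-14:30, 17:00-18:00, 19:00-20:30.

14:00-14:30, 17:00-18:00, 19:00-20:30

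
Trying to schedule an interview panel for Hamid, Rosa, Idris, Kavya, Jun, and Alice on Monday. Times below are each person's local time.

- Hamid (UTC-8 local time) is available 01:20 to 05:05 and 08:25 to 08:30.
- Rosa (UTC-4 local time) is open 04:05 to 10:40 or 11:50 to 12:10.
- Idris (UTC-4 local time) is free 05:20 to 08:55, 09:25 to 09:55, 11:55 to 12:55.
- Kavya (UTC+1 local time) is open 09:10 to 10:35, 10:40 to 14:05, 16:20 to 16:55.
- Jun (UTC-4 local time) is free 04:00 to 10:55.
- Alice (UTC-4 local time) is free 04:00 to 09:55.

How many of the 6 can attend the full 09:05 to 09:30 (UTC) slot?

Hamid in UTC: 09:20-13:05, 16:25-16:30 (add 8h to convert from UTC-8).
Rosa in UTC: 08:05-14:40, 15:50-16:10 (add 4h to convert from UTC-4).
Idris in UTC: 09:20-12:55, 13:25-13:55, 15:55-16:55 (add 4h to convert from UTC-4).
Kavya in UTC: 08:10-09:35, 09:40-13:05, 15:20-15:55 (subtract 1h to convert from UTC+1).
Jun in UTC: 08:00-14:55 (add 4h to convert from UTC-4).
Alice in UTC: 08:00-13:55 (add 4h to convert from UTC-4).
Rosa, Kavya, Jun, and Alice can make the full 09:05-09:30 slot — that's 4.

4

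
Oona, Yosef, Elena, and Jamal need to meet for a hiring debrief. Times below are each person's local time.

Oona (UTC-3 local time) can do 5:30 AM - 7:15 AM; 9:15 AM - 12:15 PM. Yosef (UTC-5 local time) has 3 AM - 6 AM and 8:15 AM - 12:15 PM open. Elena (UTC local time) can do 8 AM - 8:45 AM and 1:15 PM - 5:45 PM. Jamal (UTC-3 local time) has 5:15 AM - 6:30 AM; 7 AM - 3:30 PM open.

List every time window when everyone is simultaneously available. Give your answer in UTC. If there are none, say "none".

Oona in UTC: 08:30-10:15, 12:15-15:15 (add 3h to convert from UTC-3).
Yosef in UTC: 08:00-11:00, 13:15-17:15 (add 5h to convert from UTC-5).
Elena in UTC: 08:00-08:45, 13:15-17:45.
Jamal in UTC: 08:15-09:30, 10:00-18:30 (add 3h to convert from UTC-3).
Oona ∩ Yosef: 08:30-10:15, 13:15-15:15.
Oona ∩ Yosef ∩ Elena: 08:30-08:45, 13:15-15:15.
Oona ∩ Yosef ∩ Elena ∩ Jamal: 08:30-08:45, 13:15-15:15.

08:30-08:45, 13:15-15:15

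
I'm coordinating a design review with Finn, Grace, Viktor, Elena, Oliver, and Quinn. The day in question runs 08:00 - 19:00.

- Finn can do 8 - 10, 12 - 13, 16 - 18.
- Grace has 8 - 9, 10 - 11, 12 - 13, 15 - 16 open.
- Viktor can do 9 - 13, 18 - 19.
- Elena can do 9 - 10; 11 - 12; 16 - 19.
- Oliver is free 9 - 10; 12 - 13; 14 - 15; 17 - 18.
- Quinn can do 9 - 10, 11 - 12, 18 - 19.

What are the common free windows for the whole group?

none

Finn ∩ Grace: 08:00-09:00, 12:00-13:00.
Finn ∩ Grace ∩ Viktor: 12:00-13:00.
Finn ∩ Grace ∩ Viktor ∩ Elena: ∅.
Finn ∩ Grace ∩ Viktor ∩ Elena ∩ Oliver: ∅.
Finn ∩ Grace ∩ Viktor ∩ Elena ∩ Oliver ∩ Quinn: ∅.
There is no time when everyone is free.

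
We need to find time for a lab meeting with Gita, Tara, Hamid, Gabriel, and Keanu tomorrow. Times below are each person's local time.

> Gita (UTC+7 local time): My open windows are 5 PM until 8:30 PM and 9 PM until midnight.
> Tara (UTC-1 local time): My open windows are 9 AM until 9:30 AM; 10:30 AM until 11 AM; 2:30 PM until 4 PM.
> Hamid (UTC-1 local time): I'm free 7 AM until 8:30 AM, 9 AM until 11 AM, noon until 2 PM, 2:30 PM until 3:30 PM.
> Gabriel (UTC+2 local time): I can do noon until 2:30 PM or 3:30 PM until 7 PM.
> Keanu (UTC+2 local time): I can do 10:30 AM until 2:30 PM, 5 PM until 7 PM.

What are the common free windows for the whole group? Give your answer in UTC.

10:00-10:30, 11:30-12:00, 15:30-16:30

Gita in UTC: 10:00-13:30, 14:00-17:00 (subtract 7h to convert from UTC+7).
Tara in UTC: 10:00-10:30, 11:30-12:00, 15:30-17:00 (add 1h to convert from UTC-1).
Hamid in UTC: 08:00-09:30, 10:00-12:00, 13:00-15:00, 15:30-16:30 (add 1h to convert from UTC-1).
Gabriel in UTC: 10:00-12:30, 13:30-17:00 (subtract 2h to convert from UTC+2).
Keanu in UTC: 08:30-12:30, 15:00-17:00 (subtract 2h to convert from UTC+2).
Gita ∩ Tara: 10:00-10:30, 11:30-12:00, 15:30-17:00.
Gita ∩ Tara ∩ Hamid: 10:00-10:30, 11:30-12:00, 15:30-16:30.
Gita ∩ Tara ∩ Hamid ∩ Gabriel: 10:00-10:30, 11:30-12:00, 15:30-16:30.
Gita ∩ Tara ∩ Hamid ∩ Gabriel ∩ Keanu: 10:00-10:30, 11:30-12:00, 15:30-16:30.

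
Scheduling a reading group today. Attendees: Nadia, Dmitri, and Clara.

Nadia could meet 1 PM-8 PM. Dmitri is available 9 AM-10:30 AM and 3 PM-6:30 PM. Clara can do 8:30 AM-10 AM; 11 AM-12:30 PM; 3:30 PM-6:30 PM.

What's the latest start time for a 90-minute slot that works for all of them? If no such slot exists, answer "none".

Nadia ∩ Dmitri: 15:00-18:30.
Nadia ∩ Dmitri ∩ Clara: 15:30-18:30.
The last common window of at least 90 minutes is 15:30-18:30; a 90-minute meeting can start as late as 17:00 and still end by 18:30.

17:00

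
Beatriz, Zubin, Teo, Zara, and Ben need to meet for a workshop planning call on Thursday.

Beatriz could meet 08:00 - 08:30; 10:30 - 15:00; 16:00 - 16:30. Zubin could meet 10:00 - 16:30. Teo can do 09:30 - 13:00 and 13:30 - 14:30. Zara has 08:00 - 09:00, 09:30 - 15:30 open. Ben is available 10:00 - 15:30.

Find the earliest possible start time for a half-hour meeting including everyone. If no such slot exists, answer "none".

10:30

Beatriz ∩ Zubin: 10:30-15:00, 16:00-16:30.
Beatriz ∩ Zubin ∩ Teo: 10:30-13:00, 13:30-14:30.
Beatriz ∩ Zubin ∩ Teo ∩ Zara: 10:30-13:00, 13:30-14:30.
Beatriz ∩ Zubin ∩ Teo ∩ Zara ∩ Ben: 10:30-13:00, 13:30-14:30.
So the common availability across everyone is 10:30-13:00, 13:30-14:30.
The first common window of at least 30 minutes is 10:30-13:00, so the earliest start is 10:30.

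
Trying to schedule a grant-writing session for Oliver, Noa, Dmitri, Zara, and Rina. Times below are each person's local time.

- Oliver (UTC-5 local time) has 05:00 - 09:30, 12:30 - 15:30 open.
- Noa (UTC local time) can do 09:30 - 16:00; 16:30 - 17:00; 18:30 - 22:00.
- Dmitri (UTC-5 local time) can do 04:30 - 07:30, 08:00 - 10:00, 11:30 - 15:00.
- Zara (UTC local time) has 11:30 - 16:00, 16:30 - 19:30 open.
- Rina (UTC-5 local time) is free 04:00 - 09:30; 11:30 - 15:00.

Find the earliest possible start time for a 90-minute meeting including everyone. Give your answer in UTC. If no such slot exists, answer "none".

Oliver in UTC: 10:00-14:30, 17:30-20:30 (add 5h to convert from UTC-5).
Noa in UTC: 09:30-16:00, 16:30-17:00, 18:30-22:00.
Dmitri in UTC: 09:30-12:30, 13:00-15:00, 16:30-20:00 (add 5h to convert from UTC-5).
Zara in UTC: 11:30-16:00, 16:30-19:30.
Rina in UTC: 09:00-14:30, 16:30-20:00 (add 5h to convert from UTC-5).
Oliver ∩ Noa: 10:00-14:30, 18:30-20:30.
Oliver ∩ Noa ∩ Dmitri: 10:00-12:30, 13:00-14:30, 18:30-20:00.
Oliver ∩ Noa ∩ Dmitri ∩ Zara: 11:30-12:30, 13:00-14:30, 18:30-19:30.
Oliver ∩ Noa ∩ Dmitri ∩ Zara ∩ Rina: 11:30-12:30, 13:00-14:30, 18:30-19:30.
So the common availability across everyone is 11:30-12:30, 13:00-14:30, 18:30-19:30.
The first common window of at least 90 minutes is 13:00-14:30, so the earliest start is 13:00.

13:00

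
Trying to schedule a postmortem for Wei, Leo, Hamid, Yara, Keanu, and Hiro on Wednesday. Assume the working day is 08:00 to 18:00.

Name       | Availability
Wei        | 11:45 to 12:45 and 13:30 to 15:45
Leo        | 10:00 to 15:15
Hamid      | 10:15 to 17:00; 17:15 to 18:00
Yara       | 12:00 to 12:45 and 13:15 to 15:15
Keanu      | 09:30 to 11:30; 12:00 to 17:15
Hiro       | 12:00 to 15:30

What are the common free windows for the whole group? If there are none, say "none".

12:00-12:45, 13:30-15:15

Wei ∩ Leo: 11:45-12:45, 13:30-15:15.
Wei ∩ Leo ∩ Hamid: 11:45-12:45, 13:30-15:15.
Wei ∩ Leo ∩ Hamid ∩ Yara: 12:00-12:45, 13:30-15:15.
Wei ∩ Leo ∩ Hamid ∩ Yara ∩ Keanu: 12:00-12:45, 13:30-15:15.
Wei ∩ Leo ∩ Hamid ∩ Yara ∩ Keanu ∩ Hiro: 12:00-12:45, 13:30-15:15.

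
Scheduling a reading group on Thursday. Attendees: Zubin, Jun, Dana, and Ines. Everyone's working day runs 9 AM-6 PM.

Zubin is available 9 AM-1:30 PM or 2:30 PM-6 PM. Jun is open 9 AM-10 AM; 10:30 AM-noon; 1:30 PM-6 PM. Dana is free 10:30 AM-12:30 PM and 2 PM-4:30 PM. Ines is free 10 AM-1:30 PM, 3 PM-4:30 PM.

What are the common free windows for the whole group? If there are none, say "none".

10:30-12:00, 15:00-16:30

Zubin ∩ Jun: 09:00-10:00, 10:30-12:00, 14:30-18:00.
Zubin ∩ Jun ∩ Dana: 10:30-12:00, 14:30-16:30.
Zubin ∩ Jun ∩ Dana ∩ Ines: 10:30-12:00, 15:00-16:30.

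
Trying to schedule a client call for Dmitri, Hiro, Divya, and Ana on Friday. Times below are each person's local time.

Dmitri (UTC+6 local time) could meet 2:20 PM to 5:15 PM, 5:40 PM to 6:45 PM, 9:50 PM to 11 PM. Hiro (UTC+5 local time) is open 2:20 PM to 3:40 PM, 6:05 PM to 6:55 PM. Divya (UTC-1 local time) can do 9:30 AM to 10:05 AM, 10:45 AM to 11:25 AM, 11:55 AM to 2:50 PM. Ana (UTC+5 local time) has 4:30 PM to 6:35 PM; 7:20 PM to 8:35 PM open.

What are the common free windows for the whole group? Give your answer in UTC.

none

Dmitri in UTC: 08:20-11:15, 11:40-12:45, 15:50-17:00 (subtract 6h to convert from UTC+6).
Hiro in UTC: 09:20-10:40, 13:05-13:55 (subtract 5h to convert from UTC+5).
Divya in UTC: 10:30-11:05, 11:45-12:25, 12:55-15:50 (add 1h to convert from UTC-1).
Ana in UTC: 11:30-13:35, 14:20-15:35 (subtract 5h to convert from UTC+5).
Dmitri ∩ Hiro: 09:20-10:40.
Dmitri ∩ Hiro ∩ Divya: 10:30-10:40.
Dmitri ∩ Hiro ∩ Divya ∩ Ana: ∅.
There is no time when everyone is free.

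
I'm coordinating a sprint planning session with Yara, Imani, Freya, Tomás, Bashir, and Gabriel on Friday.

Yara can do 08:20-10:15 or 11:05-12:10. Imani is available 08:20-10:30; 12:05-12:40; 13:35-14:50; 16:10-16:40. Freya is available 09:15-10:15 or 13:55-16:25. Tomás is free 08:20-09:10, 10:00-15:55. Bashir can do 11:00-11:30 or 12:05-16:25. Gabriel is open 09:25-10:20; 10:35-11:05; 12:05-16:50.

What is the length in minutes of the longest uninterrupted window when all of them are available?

0

Yara ∩ Imani: 08:20-10:15, 12:05-12:10.
Yara ∩ Imani ∩ Freya: 09:15-10:15.
Yara ∩ Imani ∩ Freya ∩ Tomás: 10:00-10:15.
Yara ∩ Imani ∩ Freya ∩ Tomás ∩ Bashir: ∅.
Yara ∩ Imani ∩ Freya ∩ Tomás ∩ Bashir ∩ Gabriel: ∅.
There is no time when everyone is free.
No common window exists, so the longest block is 0 minutes.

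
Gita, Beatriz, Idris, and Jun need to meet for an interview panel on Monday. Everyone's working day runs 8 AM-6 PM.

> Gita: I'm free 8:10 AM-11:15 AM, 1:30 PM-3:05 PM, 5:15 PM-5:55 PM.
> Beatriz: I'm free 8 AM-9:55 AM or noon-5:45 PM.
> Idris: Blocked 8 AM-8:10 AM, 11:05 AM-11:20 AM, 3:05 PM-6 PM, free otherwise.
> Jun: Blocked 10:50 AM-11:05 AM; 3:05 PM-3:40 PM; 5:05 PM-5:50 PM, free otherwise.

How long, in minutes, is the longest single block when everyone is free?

Gita free: 08:10-11:15, 13:30-15:05, 17:15-17:55.
Beatriz free: 08:00-09:55, 12:00-17:45.
Idris free: 08:10-11:05, 11:20-15:05 (invert busy blocks within the working day).
Jun free: 08:00-10:50, 11:05-15:05, 15:40-17:05, 17:50-18:00 (invert busy blocks within the working day).
Gita ∩ Beatriz: 08:10-09:55, 13:30-15:05, 17:15-17:45.
Gita ∩ Beatriz ∩ Idris: 08:10-09:55, 13:30-15:05.
Gita ∩ Beatriz ∩ Idris ∩ Jun: 08:10-09:55, 13:30-15:05.
The longest is 08:10-09:55 at 105 minutes.

105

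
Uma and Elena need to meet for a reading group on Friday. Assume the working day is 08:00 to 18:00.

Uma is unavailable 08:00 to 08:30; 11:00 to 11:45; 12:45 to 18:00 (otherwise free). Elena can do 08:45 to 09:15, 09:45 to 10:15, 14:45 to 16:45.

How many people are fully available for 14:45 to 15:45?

Uma free: 08:30-11:00, 11:45-12:45 (invert busy blocks within the working day).
Elena free: 08:45-09:15, 09:45-10:15, 14:45-16:45.
Elena can make the full 14:45-15:45 slot — that's 1.

1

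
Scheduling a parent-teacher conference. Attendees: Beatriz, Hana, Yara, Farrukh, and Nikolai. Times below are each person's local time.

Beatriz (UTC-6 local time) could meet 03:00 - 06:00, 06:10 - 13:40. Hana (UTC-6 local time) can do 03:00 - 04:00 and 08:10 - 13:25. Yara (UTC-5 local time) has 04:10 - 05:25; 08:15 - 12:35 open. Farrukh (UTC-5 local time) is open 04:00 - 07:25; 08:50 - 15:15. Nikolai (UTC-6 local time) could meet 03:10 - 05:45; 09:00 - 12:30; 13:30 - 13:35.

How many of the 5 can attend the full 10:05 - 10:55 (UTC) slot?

3

Beatriz in UTC: 09:00-12:00, 12:10-19:40 (add 6h to convert from UTC-6).
Hana in UTC: 09:00-10:00, 14:10-19:25 (add 6h to convert from UTC-6).
Yara in UTC: 09:10-10:25, 13:15-17:35 (add 5h to convert from UTC-5).
Farrukh in UTC: 09:00-12:25, 13:50-20:15 (add 5h to convert from UTC-5).
Nikolai in UTC: 09:10-11:45, 15:00-18:30, 19:30-19:35 (add 6h to convert from UTC-6).
Beatriz, Farrukh, and Nikolai can make the full 10:05-10:55 slot — that's 3.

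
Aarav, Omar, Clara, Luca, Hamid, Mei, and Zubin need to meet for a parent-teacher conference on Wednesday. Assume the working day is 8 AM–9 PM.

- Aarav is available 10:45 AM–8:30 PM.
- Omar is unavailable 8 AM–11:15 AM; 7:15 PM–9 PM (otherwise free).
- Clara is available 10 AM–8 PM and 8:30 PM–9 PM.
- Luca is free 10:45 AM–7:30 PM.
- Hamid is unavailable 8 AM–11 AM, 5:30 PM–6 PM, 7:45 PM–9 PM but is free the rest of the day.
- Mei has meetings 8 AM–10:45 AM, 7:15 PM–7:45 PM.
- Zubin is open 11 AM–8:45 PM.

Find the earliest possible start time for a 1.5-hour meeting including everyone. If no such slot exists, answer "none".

11:15

Aarav free: 10:45-20:30.
Omar free: 11:15-19:15 (invert busy blocks within the working day).
Clara free: 10:00-20:00, 20:30-21:00.
Luca free: 10:45-19:30.
Hamid free: 11:00-17:30, 18:00-19:45 (invert busy blocks within the working day).
Mei free: 10:45-19:15, 19:45-21:00 (invert busy blocks within the working day).
Zubin free: 11:00-20:45.
Aarav ∩ Omar: 11:15-19:15.
Aarav ∩ Omar ∩ Clara: 11:15-19:15.
Aarav ∩ Omar ∩ Clara ∩ Luca: 11:15-19:15.
Aarav ∩ Omar ∩ Clara ∩ Luca ∩ Hamid: 11:15-17:30, 18:00-19:15.
Aarav ∩ Omar ∩ Clara ∩ Luca ∩ Hamid ∩ Mei: 11:15-17:30, 18:00-19:15.
Aarav ∩ Omar ∩ Clara ∩ Luca ∩ Hamid ∩ Mei ∩ Zubin: 11:15-17:30, 18:00-19:15.
Those are the intersection windows.
The first common window of at least 90 minutes is 11:15-17:30, so the earliest start is 11:15.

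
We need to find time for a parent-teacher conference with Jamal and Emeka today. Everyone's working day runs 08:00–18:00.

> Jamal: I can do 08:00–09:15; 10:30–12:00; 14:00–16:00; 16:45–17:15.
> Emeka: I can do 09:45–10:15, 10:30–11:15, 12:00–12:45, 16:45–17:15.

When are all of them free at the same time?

10:30-11:15, 16:45-17:15

Jamal ∩ Emeka: 10:30-11:15, 16:45-17:15.
Those are the intersection windows.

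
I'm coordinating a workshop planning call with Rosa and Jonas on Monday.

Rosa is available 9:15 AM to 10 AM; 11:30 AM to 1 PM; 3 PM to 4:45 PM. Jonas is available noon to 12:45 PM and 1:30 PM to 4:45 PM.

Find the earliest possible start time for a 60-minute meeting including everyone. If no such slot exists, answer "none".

15:00

Rosa ∩ Jonas: 12:00-12:45, 15:00-16:45.
The first common window of at least 60 minutes is 15:00-16:45, so the earliest start is 15:00.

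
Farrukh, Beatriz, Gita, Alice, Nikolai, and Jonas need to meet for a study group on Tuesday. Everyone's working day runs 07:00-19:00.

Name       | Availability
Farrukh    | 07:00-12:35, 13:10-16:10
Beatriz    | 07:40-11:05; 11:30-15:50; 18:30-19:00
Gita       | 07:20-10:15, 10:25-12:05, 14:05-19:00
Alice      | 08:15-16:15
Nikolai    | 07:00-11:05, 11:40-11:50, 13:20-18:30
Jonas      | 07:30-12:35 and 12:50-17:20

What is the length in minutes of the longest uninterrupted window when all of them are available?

120

Farrukh ∩ Beatriz: 07:40-11:05, 11:30-12:35, 13:10-15:50.
Farrukh ∩ Beatriz ∩ Gita: 07:40-10:15, 10:25-11:05, 11:30-12:05, 14:05-15:50.
Farrukh ∩ Beatriz ∩ Gita ∩ Alice: 08:15-10:15, 10:25-11:05, 11:30-12:05, 14:05-15:50.
Farrukh ∩ Beatriz ∩ Gita ∩ Alice ∩ Nikolai: 08:15-10:15, 10:25-11:05, 11:40-11:50, 14:05-15:50.
Farrukh ∩ Beatriz ∩ Gita ∩ Alice ∩ Nikolai ∩ Jonas: 08:15-10:15, 10:25-11:05, 11:40-11:50, 14:05-15:50.
Those are the intersection windows.
The longest is 08:15-10:15 at 120 minutes.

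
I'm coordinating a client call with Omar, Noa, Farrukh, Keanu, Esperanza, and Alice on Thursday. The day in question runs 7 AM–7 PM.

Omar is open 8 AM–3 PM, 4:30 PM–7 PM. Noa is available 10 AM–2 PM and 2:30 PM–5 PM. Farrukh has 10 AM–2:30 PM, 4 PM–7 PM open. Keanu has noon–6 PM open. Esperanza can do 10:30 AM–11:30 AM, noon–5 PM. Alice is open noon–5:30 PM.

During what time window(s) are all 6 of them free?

Omar ∩ Noa: 10:00-14:00, 14:30-15:00, 16:30-17:00.
Omar ∩ Noa ∩ Farrukh: 10:00-14:00, 16:30-17:00.
Omar ∩ Noa ∩ Farrukh ∩ Keanu: 12:00-14:00, 16:30-17:00.
Omar ∩ Noa ∩ Farrukh ∩ Keanu ∩ Esperanza: 12:00-14:00, 16:30-17:00.
Omar ∩ Noa ∩ Farrukh ∩ Keanu ∩ Esperanza ∩ Alice: 12:00-14:00, 16:30-17:00.

12:00-14:00, 16:30-17:00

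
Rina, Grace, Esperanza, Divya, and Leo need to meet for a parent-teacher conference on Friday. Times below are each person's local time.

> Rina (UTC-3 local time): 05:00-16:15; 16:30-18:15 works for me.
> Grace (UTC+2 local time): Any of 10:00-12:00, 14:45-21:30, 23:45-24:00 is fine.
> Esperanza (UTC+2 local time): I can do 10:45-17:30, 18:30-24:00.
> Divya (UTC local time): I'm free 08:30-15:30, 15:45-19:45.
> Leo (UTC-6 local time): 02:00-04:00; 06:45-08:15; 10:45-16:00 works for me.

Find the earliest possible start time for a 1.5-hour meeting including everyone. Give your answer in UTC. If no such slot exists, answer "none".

12:45

Rina in UTC: 08:00-19:15, 19:30-21:15 (add 3h to convert from UTC-3).
Grace in UTC: 08:00-10:00, 12:45-19:30, 21:45-22:00 (subtract 2h to convert from UTC+2).
Esperanza in UTC: 08:45-15:30, 16:30-22:00 (subtract 2h to convert from UTC+2).
Divya in UTC: 08:30-15:30, 15:45-19:45.
Leo in UTC: 08:00-10:00, 12:45-14:15, 16:45-22:00 (add 6h to convert from UTC-6).
Rina ∩ Grace: 08:00-10:00, 12:45-19:15.
Rina ∩ Grace ∩ Esperanza: 08:45-10:00, 12:45-15:30, 16:30-19:15.
Rina ∩ Grace ∩ Esperanza ∩ Divya: 08:45-10:00, 12:45-15:30, 16:30-19:15.
Rina ∩ Grace ∩ Esperanza ∩ Divya ∩ Leo: 08:45-10:00, 12:45-14:15, 16:45-19:15.
The first common window of at least 90 minutes is 12:45-14:15, so the earliest start is 12:45.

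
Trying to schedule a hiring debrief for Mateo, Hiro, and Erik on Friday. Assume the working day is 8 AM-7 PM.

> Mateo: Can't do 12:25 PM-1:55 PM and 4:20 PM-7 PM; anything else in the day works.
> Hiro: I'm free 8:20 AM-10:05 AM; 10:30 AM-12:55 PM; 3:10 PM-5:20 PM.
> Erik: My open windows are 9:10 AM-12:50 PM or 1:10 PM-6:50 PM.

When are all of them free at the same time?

09:10-10:05, 10:30-12:25, 15:10-16:20

Mateo free: 08:00-12:25, 13:55-16:20 (invert busy blocks within the working day).
Hiro free: 08:20-10:05, 10:30-12:55, 15:10-17:20.
Erik free: 09:10-12:50, 13:10-18:50.
Mateo ∩ Hiro: 08:20-10:05, 10:30-12:25, 15:10-16:20.
Mateo ∩ Hiro ∩ Erik: 09:10-10:05, 10:30-12:25, 15:10-16:20.
Those are the intersection windows.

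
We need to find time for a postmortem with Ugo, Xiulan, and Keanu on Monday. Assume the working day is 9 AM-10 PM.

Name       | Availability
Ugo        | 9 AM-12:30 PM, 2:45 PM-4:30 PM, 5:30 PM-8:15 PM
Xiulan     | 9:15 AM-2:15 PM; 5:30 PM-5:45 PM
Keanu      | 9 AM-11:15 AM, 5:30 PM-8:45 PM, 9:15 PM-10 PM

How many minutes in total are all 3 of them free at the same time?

Ugo ∩ Xiulan: 09:15-12:30, 17:30-17:45.
Ugo ∩ Xiulan ∩ Keanu: 09:15-11:15, 17:30-17:45.
So the common availability across everyone is 09:15-11:15, 17:30-17:45.
Summing the common windows: 120 + 15 = 135 minutes.

135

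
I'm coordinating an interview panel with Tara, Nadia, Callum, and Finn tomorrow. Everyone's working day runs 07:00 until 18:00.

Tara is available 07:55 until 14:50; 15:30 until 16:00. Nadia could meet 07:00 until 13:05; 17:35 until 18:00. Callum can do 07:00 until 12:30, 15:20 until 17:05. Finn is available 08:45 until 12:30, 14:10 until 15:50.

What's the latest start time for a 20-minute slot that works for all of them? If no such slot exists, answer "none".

Tara ∩ Nadia: 07:55-13:05.
Tara ∩ Nadia ∩ Callum: 07:55-12:30.
Tara ∩ Nadia ∩ Callum ∩ Finn: 08:45-12:30.
The last common window of at least 20 minutes is 08:45-12:30; a 20-minute meeting can start as late as 12:10 and still end by 12:30.

12:10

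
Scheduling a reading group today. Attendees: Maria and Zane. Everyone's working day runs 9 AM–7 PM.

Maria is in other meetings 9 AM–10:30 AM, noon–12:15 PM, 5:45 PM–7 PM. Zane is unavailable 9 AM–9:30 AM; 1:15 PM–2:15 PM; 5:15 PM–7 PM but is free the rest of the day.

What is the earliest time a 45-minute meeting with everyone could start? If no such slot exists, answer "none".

10:30

Maria free: 10:30-12:00, 12:15-17:45 (invert busy blocks within the working day).
Zane free: 09:30-13:15, 14:15-17:15 (invert busy blocks within the working day).
Maria ∩ Zane: 10:30-12:00, 12:15-13:15, 14:15-17:15.
Those are the intersection windows.
The first common window of at least 45 minutes is 10:30-12:00, so the earliest start is 10:30.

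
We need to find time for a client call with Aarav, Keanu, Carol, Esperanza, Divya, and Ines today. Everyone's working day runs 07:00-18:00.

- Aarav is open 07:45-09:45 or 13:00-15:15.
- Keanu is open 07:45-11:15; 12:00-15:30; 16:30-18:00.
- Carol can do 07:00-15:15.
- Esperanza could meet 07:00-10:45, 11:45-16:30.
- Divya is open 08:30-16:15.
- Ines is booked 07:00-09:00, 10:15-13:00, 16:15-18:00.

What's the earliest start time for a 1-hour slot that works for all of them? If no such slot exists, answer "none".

Aarav free: 07:45-09:45, 13:00-15:15.
Keanu free: 07:45-11:15, 12:00-15:30, 16:30-18:00.
Carol free: 07:00-15:15.
Esperanza free: 07:00-10:45, 11:45-16:30.
Divya free: 08:30-16:15.
Ines free: 09:00-10:15, 13:00-16:15 (invert busy blocks within the working day).
Aarav ∩ Keanu: 07:45-09:45, 13:00-15:15.
Aarav ∩ Keanu ∩ Carol: 07:45-09:45, 13:00-15:15.
Aarav ∩ Keanu ∩ Carol ∩ Esperanza: 07:45-09:45, 13:00-15:15.
Aarav ∩ Keanu ∩ Carol ∩ Esperanza ∩ Divya: 08:30-09:45, 13:00-15:15.
Aarav ∩ Keanu ∩ Carol ∩ Esperanza ∩ Divya ∩ Ines: 09:00-09:45, 13:00-15:15.
The first common window of at least 60 minutes is 13:00-15:15, so the earliest start is 13:00.

13:00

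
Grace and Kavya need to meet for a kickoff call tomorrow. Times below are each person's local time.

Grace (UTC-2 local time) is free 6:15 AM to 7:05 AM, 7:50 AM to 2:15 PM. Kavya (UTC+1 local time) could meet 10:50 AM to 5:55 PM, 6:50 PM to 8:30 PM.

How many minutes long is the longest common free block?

Grace in UTC: 08:15-09:05, 09:50-16:15 (add 2h to convert from UTC-2).
Kavya in UTC: 09:50-16:55, 17:50-19:30 (subtract 1h to convert from UTC+1).
Grace ∩ Kavya: 09:50-16:15.
So the common availability across everyone is 09:50-16:15.
The longest is 09:50-16:15 at 385 minutes.

385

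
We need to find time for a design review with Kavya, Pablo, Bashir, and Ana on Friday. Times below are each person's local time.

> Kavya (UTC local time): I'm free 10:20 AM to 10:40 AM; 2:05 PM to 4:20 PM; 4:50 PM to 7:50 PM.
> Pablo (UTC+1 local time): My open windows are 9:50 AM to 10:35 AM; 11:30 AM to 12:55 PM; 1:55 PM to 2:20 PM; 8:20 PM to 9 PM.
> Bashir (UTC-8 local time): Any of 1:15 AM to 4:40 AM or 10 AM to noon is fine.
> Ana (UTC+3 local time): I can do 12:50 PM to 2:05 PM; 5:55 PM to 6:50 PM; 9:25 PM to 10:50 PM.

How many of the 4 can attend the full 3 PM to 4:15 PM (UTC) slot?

1

Kavya in UTC: 10:20-10:40, 14:05-16:20, 16:50-19:50.
Pablo in UTC: 08:50-09:35, 10:30-11:55, 12:55-13:20, 19:20-20:00 (subtract 1h to convert from UTC+1).
Bashir in UTC: 09:15-12:40, 18:00-20:00 (add 8h to convert from UTC-8).
Ana in UTC: 09:50-11:05, 14:55-15:50, 18:25-19:50 (subtract 3h to convert from UTC+3).
Kavya can make the full 15:00-16:15 slot — that's 1.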